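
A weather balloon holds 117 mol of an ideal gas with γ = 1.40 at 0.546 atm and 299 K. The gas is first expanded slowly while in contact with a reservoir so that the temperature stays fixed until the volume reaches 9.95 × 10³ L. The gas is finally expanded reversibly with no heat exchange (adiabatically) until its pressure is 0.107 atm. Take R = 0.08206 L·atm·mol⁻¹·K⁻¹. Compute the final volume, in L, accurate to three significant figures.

From PV = nRT: V₁ = nRT₁/P₁ = 5258 L.
T constant ⇒ Boyle's law P V = const: T₂ = T₁; P₂ = P₁·(V₁/V₂) = 0.2885 atm.
Reversible adiabatic, γ = 1.40: T₃ = T₂·(P₃/P₂)^((γ−1)/γ) = 225.2 K; V₃ = V₂·(P₂/P₃)^(1/γ) = 2.021e+04 L.

V₃ ≈ 2.02e+04 L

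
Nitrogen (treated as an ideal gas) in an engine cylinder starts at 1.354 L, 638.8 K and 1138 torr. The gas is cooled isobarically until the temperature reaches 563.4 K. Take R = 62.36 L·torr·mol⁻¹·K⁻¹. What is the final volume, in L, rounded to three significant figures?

P constant ⇒ V ∝ T: P₂ = P₁; V₂ = V₁·(T₂/T₁) = 1.194 L.

V₂ ≈ 1.19 L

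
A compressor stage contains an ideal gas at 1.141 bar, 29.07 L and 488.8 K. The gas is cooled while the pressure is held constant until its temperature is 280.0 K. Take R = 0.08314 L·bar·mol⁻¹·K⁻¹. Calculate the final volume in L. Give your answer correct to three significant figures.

Isobaric, so V/T is constant: P₂ = P₁; V₂ = V₁·(T₂/T₁) = 16.65 L.

V₂ ≈ 16.7 L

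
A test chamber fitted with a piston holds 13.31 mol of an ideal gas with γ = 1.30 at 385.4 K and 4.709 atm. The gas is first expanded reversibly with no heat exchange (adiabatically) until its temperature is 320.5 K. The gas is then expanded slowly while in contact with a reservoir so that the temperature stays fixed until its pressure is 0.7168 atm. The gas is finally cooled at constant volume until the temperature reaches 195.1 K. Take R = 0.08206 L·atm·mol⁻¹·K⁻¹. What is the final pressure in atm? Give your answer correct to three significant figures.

From PV = nRT: V₁ = nRT₁/P₁ = 89.39 L.
Reversible adiabatic, γ = 1.30: P₂ = P₁·(T₂/T₁)^(γ/(γ−1)) = 2.118 atm; V₂ = V₁·(T₁/T₂)^(1/(γ−1)) = 165.3 L.
T constant ⇒ Boyle's law P V = const: T₃ = T₂; V₃ = V₂·(P₂/P₃) = 488.4 L.
V constant ⇒ P ∝ T: V₄ = V₃; P₄ = P₃·(T₄/T₃) = 0.4363 atm.

P₄ ≈ 0.436 atm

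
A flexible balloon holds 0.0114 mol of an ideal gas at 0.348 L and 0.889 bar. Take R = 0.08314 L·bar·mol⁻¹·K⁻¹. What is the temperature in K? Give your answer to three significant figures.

PV = nRT ⇒ T = PV/(nR) = (0.889 × 0.348) / (0.0114 × 0.08314)

T ≈ 326 K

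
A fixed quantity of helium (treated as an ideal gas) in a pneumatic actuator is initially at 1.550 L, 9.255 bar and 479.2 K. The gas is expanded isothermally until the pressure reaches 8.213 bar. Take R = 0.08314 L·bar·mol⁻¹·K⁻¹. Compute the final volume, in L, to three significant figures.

V₂ ≈ 1.75 L

Isothermal, so P V is constant: T₂ = T₁; V₂ = V₁·(P₁/P₂) = 1.747 L.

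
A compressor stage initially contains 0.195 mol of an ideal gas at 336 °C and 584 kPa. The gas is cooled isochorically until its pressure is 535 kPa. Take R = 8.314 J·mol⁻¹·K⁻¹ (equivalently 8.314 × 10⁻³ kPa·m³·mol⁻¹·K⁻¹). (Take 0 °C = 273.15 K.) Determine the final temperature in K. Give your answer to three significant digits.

Convert: T₁ = 609.1 K.
From PV = nRT: V₁ = nRT₁/P₁ = 0.001691 m³.
Isochoric, so P/T is constant: V₂ = V₁; T₂ = T₁·(P₂/P₁) = 558.0 K.

T₂ ≈ 558 K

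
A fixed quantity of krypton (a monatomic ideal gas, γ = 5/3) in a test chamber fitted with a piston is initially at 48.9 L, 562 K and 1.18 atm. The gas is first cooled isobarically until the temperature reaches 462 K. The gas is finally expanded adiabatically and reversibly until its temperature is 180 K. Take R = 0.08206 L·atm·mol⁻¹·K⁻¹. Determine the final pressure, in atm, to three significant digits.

P₃ ≈ 0.112 atm

P constant ⇒ V ∝ T: P₂ = P₁; V₂ = V₁·(T₂/T₁) = 40.20 L.
Adiabatic (γ = 5/3), T V^(γ−1) and P V^γ constant: P₃ = P₂·(T₃/T₂)^(γ/(γ−1)) = 0.1118 atm; V₃ = V₂·(T₂/T₃)^(1/(γ−1)) = 165.3 L.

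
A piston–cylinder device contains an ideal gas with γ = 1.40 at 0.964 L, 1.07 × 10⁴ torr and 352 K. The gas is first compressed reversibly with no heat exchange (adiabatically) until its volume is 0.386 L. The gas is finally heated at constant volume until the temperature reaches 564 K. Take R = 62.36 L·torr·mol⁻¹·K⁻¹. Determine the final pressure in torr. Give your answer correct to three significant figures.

Reversible adiabatic, γ = 1.40: T₂ = T₁·(V₁/V₂)^(γ−1) = 507.6 K; P₂ = P₁·(V₁/V₂)^γ = 3.854e+04 torr.
V constant ⇒ P ∝ T: V₃ = V₂; P₃ = P₂·(T₃/T₂) = 4.282e+04 torr.

P₃ ≈ 4.28e+04 torr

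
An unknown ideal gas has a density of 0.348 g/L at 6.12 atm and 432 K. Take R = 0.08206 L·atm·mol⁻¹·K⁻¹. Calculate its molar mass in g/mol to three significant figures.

M ≈ 2.02 g/mol

ρ = PM/(RT) ⇒ M = ρRT/P = (0.348 × 0.08206 × 432.0) / 6.12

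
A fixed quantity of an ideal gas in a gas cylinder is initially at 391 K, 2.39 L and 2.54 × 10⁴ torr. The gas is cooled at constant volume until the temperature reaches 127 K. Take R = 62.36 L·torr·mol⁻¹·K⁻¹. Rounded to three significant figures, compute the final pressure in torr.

P₂ ≈ 8.25e+03 torr

Isochoric, so P/T is constant: V₂ = V₁; P₂ = P₁·(T₂/T₁) = 8250 torr.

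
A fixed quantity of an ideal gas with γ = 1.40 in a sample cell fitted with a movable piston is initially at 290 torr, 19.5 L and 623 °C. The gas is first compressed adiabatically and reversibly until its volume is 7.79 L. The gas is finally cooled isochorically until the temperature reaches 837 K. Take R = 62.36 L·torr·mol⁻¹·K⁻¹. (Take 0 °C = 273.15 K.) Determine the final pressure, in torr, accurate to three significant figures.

Convert: T₁ = 896.1 K.
Adiabatic (γ = 1.40), T V^(γ−1) and P V^γ constant: T₂ = T₁·(V₁/V₂)^(γ−1) = 1294 K; P₂ = P₁·(V₁/V₂)^γ = 1048 torr.
Isochoric, so P/T is constant: V₃ = V₂; P₃ = P₂·(T₃/T₂) = 678.0 torr.

P₃ ≈ 678 torr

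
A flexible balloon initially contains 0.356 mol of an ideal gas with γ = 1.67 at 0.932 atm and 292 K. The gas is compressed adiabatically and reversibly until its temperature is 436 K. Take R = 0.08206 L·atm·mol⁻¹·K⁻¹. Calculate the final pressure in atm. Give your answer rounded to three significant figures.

From PV = nRT: V₁ = nRT₁/P₁ = 9.153 L.
Reversible adiabatic, γ = 1.67: P₂ = P₁·(T₂/T₁)^(γ/(γ−1)) = 2.531 atm; V₂ = V₁·(T₁/T₂)^(1/(γ−1)) = 5.031 L.

P₂ ≈ 2.53 atm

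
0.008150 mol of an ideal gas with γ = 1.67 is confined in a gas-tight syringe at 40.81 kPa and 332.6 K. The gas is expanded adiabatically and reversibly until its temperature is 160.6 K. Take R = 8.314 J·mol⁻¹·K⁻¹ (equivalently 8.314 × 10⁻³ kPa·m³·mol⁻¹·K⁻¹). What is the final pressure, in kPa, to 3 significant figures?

P₂ ≈ 6.65 kPa

From PV = nRT: V₁ = nRT₁/P₁ = 0.0005522 m³.
Reversible adiabatic, γ = 1.67: P₂ = P₁·(T₂/T₁)^(γ/(γ−1)) = 6.648 kPa; V₂ = V₁·(T₁/T₂)^(1/(γ−1)) = 0.001637 m³.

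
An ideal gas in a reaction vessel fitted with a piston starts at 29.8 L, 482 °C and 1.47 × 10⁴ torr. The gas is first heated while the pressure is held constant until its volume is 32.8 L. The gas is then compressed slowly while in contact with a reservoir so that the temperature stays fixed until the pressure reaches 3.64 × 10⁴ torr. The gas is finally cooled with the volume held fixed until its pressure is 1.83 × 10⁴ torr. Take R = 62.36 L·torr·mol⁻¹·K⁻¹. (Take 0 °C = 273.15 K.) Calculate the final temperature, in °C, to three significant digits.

Convert: T₁ = 755.1 K.
Isobaric, so V/T is constant: P₂ = P₁; T₂ = T₁·(V₂/V₁) = 831.2 K.
Isothermal, so P V is constant: T₃ = T₂; V₃ = V₂·(P₂/P₃) = 13.25 L.
V constant ⇒ P ∝ T: V₄ = V₃; T₄ = T₃·(P₄/P₃) = 417.9 K.

T₄ ≈ 145 °C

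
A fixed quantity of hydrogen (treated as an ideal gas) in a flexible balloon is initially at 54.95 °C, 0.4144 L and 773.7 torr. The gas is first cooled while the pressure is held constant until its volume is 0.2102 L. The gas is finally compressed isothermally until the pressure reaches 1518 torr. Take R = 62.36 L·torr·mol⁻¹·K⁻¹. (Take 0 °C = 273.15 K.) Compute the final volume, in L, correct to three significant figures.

Convert: T₁ = 328.1 K.
Isobaric, so V/T is constant: P₂ = P₁; T₂ = T₁·(V₂/V₁) = 166.4 K.
T constant ⇒ Boyle's law P V = const: T₃ = T₂; V₃ = V₂·(P₂/P₃) = 0.1071 L.

V₃ ≈ 0.107 L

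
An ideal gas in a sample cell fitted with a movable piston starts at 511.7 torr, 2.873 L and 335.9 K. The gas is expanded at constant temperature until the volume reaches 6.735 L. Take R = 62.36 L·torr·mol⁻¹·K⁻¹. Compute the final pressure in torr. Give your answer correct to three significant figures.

P₂ ≈ 218 torr

T constant ⇒ Boyle's law P V = const: T₂ = T₁; P₂ = P₁·(V₁/V₂) = 218.3 torr.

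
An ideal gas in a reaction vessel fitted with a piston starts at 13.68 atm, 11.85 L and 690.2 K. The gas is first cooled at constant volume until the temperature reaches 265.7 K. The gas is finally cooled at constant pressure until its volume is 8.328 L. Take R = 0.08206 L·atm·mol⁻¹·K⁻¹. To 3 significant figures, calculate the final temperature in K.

T₃ ≈ 187 K

V constant ⇒ P ∝ T: V₂ = V₁; P₂ = P₁·(T₂/T₁) = 5.266 atm.
Isobaric, so V/T is constant: P₃ = P₂; T₃ = T₂·(V₃/V₂) = 186.7 K.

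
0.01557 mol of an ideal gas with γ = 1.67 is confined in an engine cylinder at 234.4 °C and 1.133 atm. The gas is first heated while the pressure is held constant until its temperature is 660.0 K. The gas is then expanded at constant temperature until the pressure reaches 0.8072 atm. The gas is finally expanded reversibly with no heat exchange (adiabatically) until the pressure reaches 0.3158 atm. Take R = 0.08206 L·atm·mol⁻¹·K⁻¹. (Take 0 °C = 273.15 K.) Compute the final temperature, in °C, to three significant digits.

T₄ ≈ 180 °C

Convert: T₁ = 507.5 K.
From PV = nRT: V₁ = nRT₁/P₁ = 0.5724 L.
P constant ⇒ V ∝ T: P₂ = P₁; V₂ = V₁·(T₂/T₁) = 0.7443 L.
Isothermal, so P V is constant: T₃ = T₂; V₃ = V₂·(P₂/P₃) = 1.045 L.
Adiabatic (γ = 1.67), T V^(γ−1) and P V^γ constant: T₄ = T₃·(P₄/P₃)^((γ−1)/γ) = 452.9 K; V₄ = V₃·(P₃/P₄)^(1/γ) = 1.832 L.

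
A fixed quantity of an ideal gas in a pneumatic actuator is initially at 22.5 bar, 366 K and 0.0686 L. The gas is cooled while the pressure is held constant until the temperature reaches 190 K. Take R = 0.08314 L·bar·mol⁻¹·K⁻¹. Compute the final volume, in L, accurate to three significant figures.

V₂ ≈ 0.0356 L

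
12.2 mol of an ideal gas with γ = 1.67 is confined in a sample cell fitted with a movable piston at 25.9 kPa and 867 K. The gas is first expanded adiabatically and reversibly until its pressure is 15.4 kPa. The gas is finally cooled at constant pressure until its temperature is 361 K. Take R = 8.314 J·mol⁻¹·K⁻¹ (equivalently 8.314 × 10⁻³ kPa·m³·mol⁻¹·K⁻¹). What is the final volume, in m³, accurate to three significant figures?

V₃ ≈ 2.38 m³

From PV = nRT: V₁ = nRT₁/P₁ = 3.395 m³.
Adiabatic (γ = 1.67), T V^(γ−1) and P V^γ constant: T₂ = T₁·(P₂/P₁)^((γ−1)/γ) = 703.8 K; V₂ = V₁·(P₁/P₂)^(1/γ) = 4.635 m³.
Isobaric, so V/T is constant: P₃ = P₂; V₃ = V₂·(T₃/T₂) = 2.378 m³.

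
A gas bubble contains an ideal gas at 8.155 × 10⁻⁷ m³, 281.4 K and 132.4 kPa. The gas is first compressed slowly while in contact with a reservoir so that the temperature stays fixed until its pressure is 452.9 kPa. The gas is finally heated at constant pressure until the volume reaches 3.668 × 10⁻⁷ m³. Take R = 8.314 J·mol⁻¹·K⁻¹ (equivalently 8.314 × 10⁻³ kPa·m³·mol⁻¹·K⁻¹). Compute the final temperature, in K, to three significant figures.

T₃ ≈ 433 K

T constant ⇒ Boyle's law P V = const: T₂ = T₁; V₂ = V₁·(P₁/P₂) = 2.384e-07 m³.
P constant ⇒ V ∝ T: P₃ = P₂; T₃ = T₂·(V₃/V₂) = 433.0 K.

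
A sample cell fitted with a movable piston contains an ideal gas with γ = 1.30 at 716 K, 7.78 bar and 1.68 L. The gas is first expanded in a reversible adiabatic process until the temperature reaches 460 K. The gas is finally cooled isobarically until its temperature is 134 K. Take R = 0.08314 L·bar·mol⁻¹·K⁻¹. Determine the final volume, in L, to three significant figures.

V₃ ≈ 2.14 L

Reversible adiabatic, γ = 1.30: P₂ = P₁·(T₂/T₁)^(γ/(γ−1)) = 1.144 bar; V₂ = V₁·(T₁/T₂)^(1/(γ−1)) = 7.342 L.
P constant ⇒ V ∝ T: P₃ = P₂; V₃ = V₂·(T₃/T₂) = 2.139 L.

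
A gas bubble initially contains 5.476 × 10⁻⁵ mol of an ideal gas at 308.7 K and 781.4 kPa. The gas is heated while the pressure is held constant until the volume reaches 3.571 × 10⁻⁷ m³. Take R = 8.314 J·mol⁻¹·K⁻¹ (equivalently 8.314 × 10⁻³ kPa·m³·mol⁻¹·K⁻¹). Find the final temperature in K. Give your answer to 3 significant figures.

T₂ ≈ 613 K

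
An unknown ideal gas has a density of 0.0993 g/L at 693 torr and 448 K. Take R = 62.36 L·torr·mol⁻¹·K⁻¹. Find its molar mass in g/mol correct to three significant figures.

M ≈ 4.00 g/mol

ρ = PM/(RT) ⇒ M = ρRT/P = (0.0993 × 62.36 × 448.0) / 693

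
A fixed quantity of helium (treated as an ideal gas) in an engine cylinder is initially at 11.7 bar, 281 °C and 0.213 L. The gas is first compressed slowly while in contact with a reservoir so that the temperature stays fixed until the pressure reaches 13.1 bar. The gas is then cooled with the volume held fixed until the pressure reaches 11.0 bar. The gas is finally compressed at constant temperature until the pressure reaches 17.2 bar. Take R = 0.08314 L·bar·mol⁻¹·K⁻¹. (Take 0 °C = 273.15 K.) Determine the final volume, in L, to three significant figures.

Convert: T₁ = 554.1 K.
T constant ⇒ Boyle's law P V = const: T₂ = T₁; V₂ = V₁·(P₁/P₂) = 0.1902 L.
V constant ⇒ P ∝ T: V₃ = V₂; T₃ = T₂·(P₃/P₂) = 465.3 K.
T constant ⇒ Boyle's law P V = const: T₄ = T₃; V₄ = V₃·(P₃/P₄) = 0.1217 L.

V₄ ≈ 0.122 L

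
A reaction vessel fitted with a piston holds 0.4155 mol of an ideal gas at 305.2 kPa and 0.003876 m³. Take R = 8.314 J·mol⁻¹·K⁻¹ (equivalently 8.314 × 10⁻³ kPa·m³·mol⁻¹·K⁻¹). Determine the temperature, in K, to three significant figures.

PV = nRT ⇒ T = PV/(nR) = (305.2 × 0.003876) / (0.4155 × 8.314 × 10⁻³)

T ≈ 342 K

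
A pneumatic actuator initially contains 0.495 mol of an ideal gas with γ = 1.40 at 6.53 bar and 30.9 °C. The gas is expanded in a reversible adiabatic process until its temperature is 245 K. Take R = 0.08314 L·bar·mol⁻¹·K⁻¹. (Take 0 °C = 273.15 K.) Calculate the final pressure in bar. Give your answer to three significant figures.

P₂ ≈ 3.07 bar

Convert: T₁ = 304.0 K.
From PV = nRT: V₁ = nRT₁/P₁ = 1.916 L.
Reversible adiabatic, γ = 1.40: P₂ = P₁·(T₂/T₁)^(γ/(γ−1)) = 3.067 bar; V₂ = V₁·(T₁/T₂)^(1/(γ−1)) = 3.288 L.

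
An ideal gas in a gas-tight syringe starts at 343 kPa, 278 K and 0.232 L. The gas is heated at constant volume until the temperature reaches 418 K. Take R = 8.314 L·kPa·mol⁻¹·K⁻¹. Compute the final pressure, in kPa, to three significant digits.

V constant ⇒ P ∝ T: V₂ = V₁; P₂ = P₁·(T₂/T₁) = 515.7 kPa.

P₂ ≈ 516 kPa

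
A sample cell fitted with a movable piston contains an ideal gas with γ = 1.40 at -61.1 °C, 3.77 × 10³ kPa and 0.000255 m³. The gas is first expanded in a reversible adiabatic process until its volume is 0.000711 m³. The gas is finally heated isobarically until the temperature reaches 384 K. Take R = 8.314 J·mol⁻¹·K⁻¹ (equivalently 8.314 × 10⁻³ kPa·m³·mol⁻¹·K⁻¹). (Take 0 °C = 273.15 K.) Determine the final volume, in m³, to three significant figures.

Convert: T₁ = 212.0 K.
Adiabatic (γ = 1.40), T V^(γ−1) and P V^γ constant: T₂ = T₁·(V₁/V₂)^(γ−1) = 140.7 K; P₂ = P₁·(V₁/V₂)^γ = 897.2 kPa.
P constant ⇒ V ∝ T: P₃ = P₂; V₃ = V₂·(T₃/T₂) = 0.001940 m³.

V₃ ≈ 0.00194 m³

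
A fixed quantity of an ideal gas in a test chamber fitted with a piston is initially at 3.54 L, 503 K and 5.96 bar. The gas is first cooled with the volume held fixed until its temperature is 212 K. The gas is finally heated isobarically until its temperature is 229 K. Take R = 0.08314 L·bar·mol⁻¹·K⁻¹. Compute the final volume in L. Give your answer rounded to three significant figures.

V₃ ≈ 3.82 L

V constant ⇒ P ∝ T: V₂ = V₁; P₂ = P₁·(T₂/T₁) = 2.512 bar.
Isobaric, so V/T is constant: P₃ = P₂; V₃ = V₂·(T₃/T₂) = 3.824 L.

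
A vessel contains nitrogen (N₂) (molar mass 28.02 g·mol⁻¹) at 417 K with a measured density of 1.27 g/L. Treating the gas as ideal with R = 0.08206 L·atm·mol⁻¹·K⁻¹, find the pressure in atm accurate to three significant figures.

ρ = PM/(RT) ⇒ P = ρRT/M = (1.27 × 0.08206 × 417.0) / 28.02

P ≈ 1.55 atm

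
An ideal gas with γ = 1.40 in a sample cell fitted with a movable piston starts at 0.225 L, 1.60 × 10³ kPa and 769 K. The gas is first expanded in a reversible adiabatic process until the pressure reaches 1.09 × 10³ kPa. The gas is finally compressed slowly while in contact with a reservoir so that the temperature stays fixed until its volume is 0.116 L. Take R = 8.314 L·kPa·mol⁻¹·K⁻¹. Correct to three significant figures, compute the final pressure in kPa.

Reversible adiabatic, γ = 1.40: T₂ = T₁·(P₂/P₁)^((γ−1)/γ) = 689.1 K; V₂ = V₁·(P₁/P₂)^(1/γ) = 0.2960 L.
Isothermal, so P V is constant: T₃ = T₂; P₃ = P₂·(V₂/V₃) = 2781 kPa.

P₃ ≈ 2.78e+03 kPa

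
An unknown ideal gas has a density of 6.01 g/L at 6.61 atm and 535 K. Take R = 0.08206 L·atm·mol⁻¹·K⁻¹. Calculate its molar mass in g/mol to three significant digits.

M ≈ 39.9 g/mol

ρ = PM/(RT) ⇒ M = ρRT/P = (6.01 × 0.08206 × 535.0) / 6.61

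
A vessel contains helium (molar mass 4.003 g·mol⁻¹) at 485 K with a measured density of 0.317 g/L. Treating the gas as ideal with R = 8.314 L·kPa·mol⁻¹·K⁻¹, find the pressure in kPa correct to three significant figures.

P ≈ 319 kPa

ρ = PM/(RT) ⇒ P = ρRT/M = (0.317 × 8.314 × 485.0) / 4.003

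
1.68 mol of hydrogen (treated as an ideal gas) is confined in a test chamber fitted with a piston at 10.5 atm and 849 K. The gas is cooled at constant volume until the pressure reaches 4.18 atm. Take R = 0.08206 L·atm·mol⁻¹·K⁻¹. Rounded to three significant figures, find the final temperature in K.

From PV = nRT: V₁ = nRT₁/P₁ = 11.15 L.
V constant ⇒ P ∝ T: V₂ = V₁; T₂ = T₁·(P₂/P₁) = 338.0 K.

T₂ ≈ 338 K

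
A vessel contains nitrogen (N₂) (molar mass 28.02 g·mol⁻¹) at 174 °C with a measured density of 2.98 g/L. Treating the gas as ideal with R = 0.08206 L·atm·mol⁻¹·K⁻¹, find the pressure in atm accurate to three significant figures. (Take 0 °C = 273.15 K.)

P ≈ 3.90 atm

ρ = PM/(RT) ⇒ P = ρRT/M = (2.98 × 0.08206 × 447.1) / 28.02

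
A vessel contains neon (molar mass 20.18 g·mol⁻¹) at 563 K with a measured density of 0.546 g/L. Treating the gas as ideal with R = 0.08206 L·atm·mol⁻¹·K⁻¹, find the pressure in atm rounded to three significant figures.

ρ = PM/(RT) ⇒ P = ρRT/M = (0.546 × 0.08206 × 563.0) / 20.18

P ≈ 1.25 atm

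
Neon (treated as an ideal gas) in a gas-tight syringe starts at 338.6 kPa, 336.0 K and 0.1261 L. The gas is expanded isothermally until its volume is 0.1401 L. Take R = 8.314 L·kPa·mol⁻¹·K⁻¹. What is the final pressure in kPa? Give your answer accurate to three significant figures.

T constant ⇒ Boyle's law P V = const: T₂ = T₁; P₂ = P₁·(V₁/V₂) = 304.8 kPa.

P₂ ≈ 305 kPa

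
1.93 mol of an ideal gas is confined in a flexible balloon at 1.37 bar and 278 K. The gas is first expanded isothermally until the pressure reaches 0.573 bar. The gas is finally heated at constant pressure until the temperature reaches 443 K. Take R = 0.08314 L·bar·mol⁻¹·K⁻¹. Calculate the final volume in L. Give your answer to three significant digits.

V₃ ≈ 124 L

From PV = nRT: V₁ = nRT₁/P₁ = 32.56 L.
Isothermal, so P V is constant: T₂ = T₁; V₂ = V₁·(P₁/P₂) = 77.85 L.
P constant ⇒ V ∝ T: P₃ = P₂; V₃ = V₂·(T₃/T₂) = 124.1 L.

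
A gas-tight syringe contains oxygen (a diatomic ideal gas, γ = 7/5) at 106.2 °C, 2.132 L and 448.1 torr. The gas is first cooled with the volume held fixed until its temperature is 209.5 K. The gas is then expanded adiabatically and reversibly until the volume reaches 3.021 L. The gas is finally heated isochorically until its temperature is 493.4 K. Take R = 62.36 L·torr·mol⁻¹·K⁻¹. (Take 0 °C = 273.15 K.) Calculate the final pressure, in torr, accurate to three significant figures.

P₄ ≈ 411 torr

Convert: T₁ = 379.3 K.
V constant ⇒ P ∝ T: V₂ = V₁; P₂ = P₁·(T₂/T₁) = 247.5 torr.
Reversible adiabatic, γ = 7/5: T₃ = T₂·(V₂/V₃)^(γ−1) = 182.2 K; P₃ = P₂·(V₂/V₃)^γ = 151.9 torr.
V constant ⇒ P ∝ T: V₄ = V₃; P₄ = P₃·(T₄/T₃) = 411.3 torr.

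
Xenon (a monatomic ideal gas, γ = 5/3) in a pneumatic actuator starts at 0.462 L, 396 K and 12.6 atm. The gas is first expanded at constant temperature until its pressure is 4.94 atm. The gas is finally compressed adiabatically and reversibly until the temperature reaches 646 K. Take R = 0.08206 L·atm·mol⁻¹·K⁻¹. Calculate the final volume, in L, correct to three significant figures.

T constant ⇒ Boyle's law P V = const: T₂ = T₁; V₂ = V₁·(P₁/P₂) = 1.178 L.
Reversible adiabatic, γ = 5/3: P₃ = P₂·(T₃/T₂)^(γ/(γ−1)) = 16.79 atm; V₃ = V₂·(T₂/T₃)^(1/(γ−1)) = 0.5656 L.

V₃ ≈ 0.566 L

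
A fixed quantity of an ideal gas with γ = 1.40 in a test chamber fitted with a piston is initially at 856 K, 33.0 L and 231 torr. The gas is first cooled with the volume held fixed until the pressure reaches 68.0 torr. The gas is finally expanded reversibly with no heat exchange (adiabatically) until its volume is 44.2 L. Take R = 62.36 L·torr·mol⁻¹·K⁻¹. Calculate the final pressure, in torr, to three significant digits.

Isochoric, so P/T is constant: V₂ = V₁; T₂ = T₁·(P₂/P₁) = 252.0 K.
Adiabatic (γ = 1.40), T V^(γ−1) and P V^γ constant: T₃ = T₂·(V₂/V₃)^(γ−1) = 224.2 K; P₃ = P₂·(V₂/V₃)^γ = 45.17 torr.

P₃ ≈ 45.2 torr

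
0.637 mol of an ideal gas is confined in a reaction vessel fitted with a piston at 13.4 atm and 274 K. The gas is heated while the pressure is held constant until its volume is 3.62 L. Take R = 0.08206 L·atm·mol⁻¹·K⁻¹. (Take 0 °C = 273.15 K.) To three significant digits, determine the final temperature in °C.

T₂ ≈ 655 °C

From PV = nRT: V₁ = nRT₁/P₁ = 1.069 L.
Isobaric, so V/T is constant: P₂ = P₁; T₂ = T₁·(V₂/V₁) = 928.0 K.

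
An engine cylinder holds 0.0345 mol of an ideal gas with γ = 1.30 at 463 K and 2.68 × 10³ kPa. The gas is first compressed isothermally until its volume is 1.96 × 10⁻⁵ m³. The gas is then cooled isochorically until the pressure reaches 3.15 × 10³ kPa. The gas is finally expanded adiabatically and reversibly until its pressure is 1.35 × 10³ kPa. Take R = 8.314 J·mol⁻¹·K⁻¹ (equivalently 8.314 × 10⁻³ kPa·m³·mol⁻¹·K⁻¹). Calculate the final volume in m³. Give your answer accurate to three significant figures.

From PV = nRT: V₁ = nRT₁/P₁ = 4.955e-05 m³.
Isothermal, so P V is constant: T₂ = T₁; P₂ = P₁·(V₁/V₂) = 6776 kPa.
Isochoric, so P/T is constant: V₃ = V₂; T₃ = T₂·(P₃/P₂) = 215.2 K.
Adiabatic (γ = 1.30), T V^(γ−1) and P V^γ constant: T₄ = T₃·(P₄/P₃)^((γ−1)/γ) = 177.0 K; V₄ = V₃·(P₃/P₄)^(1/γ) = 3.761e-05 m³.

V₄ ≈ 3.76e-05 m³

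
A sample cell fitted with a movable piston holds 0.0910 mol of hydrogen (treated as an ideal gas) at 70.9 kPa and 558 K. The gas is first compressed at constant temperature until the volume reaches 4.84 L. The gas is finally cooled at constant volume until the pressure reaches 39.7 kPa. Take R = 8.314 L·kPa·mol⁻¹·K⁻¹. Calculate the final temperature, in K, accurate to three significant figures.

From PV = nRT: V₁ = nRT₁/P₁ = 5.954 L.
Isothermal, so P V is constant: T₂ = T₁; P₂ = P₁·(V₁/V₂) = 87.22 kPa.
Isochoric, so P/T is constant: V₃ = V₂; T₃ = T₂·(P₃/P₂) = 254.0 K.

T₃ ≈ 254 K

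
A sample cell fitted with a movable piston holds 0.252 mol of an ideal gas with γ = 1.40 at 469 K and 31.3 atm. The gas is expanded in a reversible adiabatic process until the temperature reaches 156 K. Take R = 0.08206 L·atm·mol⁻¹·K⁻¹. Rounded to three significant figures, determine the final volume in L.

V₂ ≈ 4.86 L

From PV = nRT: V₁ = nRT₁/P₁ = 0.3099 L.
Reversible adiabatic, γ = 1.40: P₂ = P₁·(T₂/T₁)^(γ/(γ−1)) = 0.6643 atm; V₂ = V₁·(T₁/T₂)^(1/(γ−1)) = 4.856 L.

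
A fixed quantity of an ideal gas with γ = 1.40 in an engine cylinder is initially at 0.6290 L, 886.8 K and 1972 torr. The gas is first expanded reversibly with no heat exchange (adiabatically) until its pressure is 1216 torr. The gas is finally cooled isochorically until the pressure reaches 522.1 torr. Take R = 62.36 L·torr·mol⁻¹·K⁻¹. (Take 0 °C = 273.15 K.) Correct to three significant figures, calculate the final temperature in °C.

Reversible adiabatic, γ = 1.40: T₂ = T₁·(P₂/P₁)^((γ−1)/γ) = 772.4 K; V₂ = V₁·(P₁/P₂)^(1/γ) = 0.8884 L.
V constant ⇒ P ∝ T: V₃ = V₂; T₃ = T₂·(P₃/P₂) = 331.6 K.

T₃ ≈ 58.5 °C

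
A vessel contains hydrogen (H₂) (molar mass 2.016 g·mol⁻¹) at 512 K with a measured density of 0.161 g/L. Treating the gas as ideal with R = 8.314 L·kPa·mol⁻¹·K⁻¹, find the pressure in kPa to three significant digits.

P ≈ 340 kPa

ρ = PM/(RT) ⇒ P = ρRT/M = (0.161 × 8.314 × 512.0) / 2.016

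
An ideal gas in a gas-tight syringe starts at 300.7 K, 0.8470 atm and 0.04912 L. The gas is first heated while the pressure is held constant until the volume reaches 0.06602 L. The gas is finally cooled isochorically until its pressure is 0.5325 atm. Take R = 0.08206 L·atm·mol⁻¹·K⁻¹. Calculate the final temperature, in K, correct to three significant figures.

T₃ ≈ 254 K

Isobaric, so V/T is constant: P₂ = P₁; T₂ = T₁·(V₂/V₁) = 404.2 K.
Isochoric, so P/T is constant: V₃ = V₂; T₃ = T₂·(P₃/P₂) = 254.1 K.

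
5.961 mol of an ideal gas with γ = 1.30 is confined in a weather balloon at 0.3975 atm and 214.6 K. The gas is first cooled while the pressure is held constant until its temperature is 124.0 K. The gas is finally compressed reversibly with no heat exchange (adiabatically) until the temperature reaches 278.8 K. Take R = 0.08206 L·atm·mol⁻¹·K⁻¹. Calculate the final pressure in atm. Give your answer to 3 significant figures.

P₃ ≈ 13.3 atm

From PV = nRT: V₁ = nRT₁/P₁ = 264.1 L.
P constant ⇒ V ∝ T: P₂ = P₁; V₂ = V₁·(T₂/T₁) = 152.6 L.
Adiabatic (γ = 1.30), T V^(γ−1) and P V^γ constant: P₃ = P₂·(T₃/T₂)^(γ/(γ−1)) = 13.31 atm; V₃ = V₂·(T₂/T₃)^(1/(γ−1)) = 10.25 L.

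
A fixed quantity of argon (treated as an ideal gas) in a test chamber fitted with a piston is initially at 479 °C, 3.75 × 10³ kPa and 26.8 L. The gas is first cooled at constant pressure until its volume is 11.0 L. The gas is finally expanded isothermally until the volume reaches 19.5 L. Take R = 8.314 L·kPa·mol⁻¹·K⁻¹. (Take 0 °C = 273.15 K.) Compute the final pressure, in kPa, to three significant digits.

P₃ ≈ 2.12e+03 kPa

Convert: T₁ = 752.1 K.
P constant ⇒ V ∝ T: P₂ = P₁; T₂ = T₁·(V₂/V₁) = 308.7 K.
Isothermal, so P V is constant: T₃ = T₂; P₃ = P₂·(V₂/V₃) = 2115 kPa.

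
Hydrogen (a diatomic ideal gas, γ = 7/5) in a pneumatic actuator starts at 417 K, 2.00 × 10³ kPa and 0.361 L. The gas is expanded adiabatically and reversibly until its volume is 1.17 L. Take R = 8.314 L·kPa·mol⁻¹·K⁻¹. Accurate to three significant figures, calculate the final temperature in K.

Adiabatic (γ = 7/5), T V^(γ−1) and P V^γ constant: T₂ = T₁·(V₁/V₂)^(γ−1) = 260.5 K; P₂ = P₁·(V₁/V₂)^γ = 385.5 kPa.

T₂ ≈ 261 K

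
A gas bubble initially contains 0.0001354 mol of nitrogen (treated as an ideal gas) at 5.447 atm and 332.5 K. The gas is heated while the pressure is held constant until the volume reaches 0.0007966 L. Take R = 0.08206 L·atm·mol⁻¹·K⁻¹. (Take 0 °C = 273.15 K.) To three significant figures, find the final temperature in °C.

From PV = nRT: V₁ = nRT₁/P₁ = 0.0006782 L.
Isobaric, so V/T is constant: P₂ = P₁; T₂ = T₁·(V₂/V₁) = 390.5 K.

T₂ ≈ 117 °C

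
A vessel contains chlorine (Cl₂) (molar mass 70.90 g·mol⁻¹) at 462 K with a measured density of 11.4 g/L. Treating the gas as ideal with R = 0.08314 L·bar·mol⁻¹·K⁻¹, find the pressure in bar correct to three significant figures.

ρ = PM/(RT) ⇒ P = ρRT/M = (11.4 × 0.08314 × 462.0) / 70.90

P ≈ 6.18 bar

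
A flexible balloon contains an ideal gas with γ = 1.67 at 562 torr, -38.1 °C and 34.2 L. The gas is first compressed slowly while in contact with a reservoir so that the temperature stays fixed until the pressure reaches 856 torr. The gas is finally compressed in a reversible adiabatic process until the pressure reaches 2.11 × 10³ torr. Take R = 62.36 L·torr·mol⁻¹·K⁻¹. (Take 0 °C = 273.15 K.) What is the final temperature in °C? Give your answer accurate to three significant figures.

Convert: T₁ = 235.0 K.
T constant ⇒ Boyle's law P V = const: T₂ = T₁; V₂ = V₁·(P₁/P₂) = 22.45 L.
Reversible adiabatic, γ = 1.67: T₃ = T₂·(P₃/P₂)^((γ−1)/γ) = 337.6 K; V₃ = V₂·(P₂/P₃)^(1/γ) = 13.08 L.

T₃ ≈ 64.4 °C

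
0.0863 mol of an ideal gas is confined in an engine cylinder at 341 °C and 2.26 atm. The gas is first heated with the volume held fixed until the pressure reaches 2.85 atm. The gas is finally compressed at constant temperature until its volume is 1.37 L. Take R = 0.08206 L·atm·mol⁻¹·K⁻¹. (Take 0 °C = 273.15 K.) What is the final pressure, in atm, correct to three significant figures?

P₃ ≈ 4.00 atm

Convert: T₁ = 614.1 K.
From PV = nRT: V₁ = nRT₁/P₁ = 1.924 L.
Isochoric, so P/T is constant: V₂ = V₁; T₂ = T₁·(P₂/P₁) = 774.5 K.
T constant ⇒ Boyle's law P V = const: T₃ = T₂; P₃ = P₂·(V₂/V₃) = 4.003 atm.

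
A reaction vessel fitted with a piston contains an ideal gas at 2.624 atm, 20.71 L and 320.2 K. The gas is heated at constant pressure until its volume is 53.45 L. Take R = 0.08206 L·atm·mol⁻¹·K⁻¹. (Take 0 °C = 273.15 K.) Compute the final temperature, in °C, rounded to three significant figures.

T₂ ≈ 553 °C

P constant ⇒ V ∝ T: P₂ = P₁; T₂ = T₁·(V₂/V₁) = 826.4 K.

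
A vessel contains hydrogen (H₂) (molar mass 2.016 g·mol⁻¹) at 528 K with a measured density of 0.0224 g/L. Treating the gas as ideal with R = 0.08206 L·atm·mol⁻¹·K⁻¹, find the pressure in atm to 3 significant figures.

P ≈ 0.481 atm

ρ = PM/(RT) ⇒ P = ρRT/M = (0.0224 × 0.08206 × 528.0) / 2.016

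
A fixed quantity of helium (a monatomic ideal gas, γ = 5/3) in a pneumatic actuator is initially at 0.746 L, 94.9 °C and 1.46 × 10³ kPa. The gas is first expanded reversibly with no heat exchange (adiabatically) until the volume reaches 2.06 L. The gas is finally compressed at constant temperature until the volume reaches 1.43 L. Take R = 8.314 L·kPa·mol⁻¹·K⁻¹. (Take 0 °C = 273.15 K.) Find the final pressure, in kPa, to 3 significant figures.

P₃ ≈ 387 kPa

Convert: T₁ = 368.0 K.
Adiabatic (γ = 5/3), T V^(γ−1) and P V^γ constant: T₂ = T₁·(V₁/V₂)^(γ−1) = 187.0 K; P₂ = P₁·(V₁/V₂)^γ = 268.6 kPa.
Isothermal, so P V is constant: T₃ = T₂; P₃ = P₂·(V₂/V₃) = 387.0 kPa.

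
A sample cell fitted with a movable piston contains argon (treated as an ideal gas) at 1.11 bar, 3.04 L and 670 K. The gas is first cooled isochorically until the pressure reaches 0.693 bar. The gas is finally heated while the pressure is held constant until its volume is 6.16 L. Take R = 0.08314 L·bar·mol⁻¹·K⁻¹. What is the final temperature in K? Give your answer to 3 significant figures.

V constant ⇒ P ∝ T: V₂ = V₁; T₂ = T₁·(P₂/P₁) = 418.3 K.
P constant ⇒ V ∝ T: P₃ = P₂; T₃ = T₂·(V₃/V₂) = 847.6 K.

T₃ ≈ 848 K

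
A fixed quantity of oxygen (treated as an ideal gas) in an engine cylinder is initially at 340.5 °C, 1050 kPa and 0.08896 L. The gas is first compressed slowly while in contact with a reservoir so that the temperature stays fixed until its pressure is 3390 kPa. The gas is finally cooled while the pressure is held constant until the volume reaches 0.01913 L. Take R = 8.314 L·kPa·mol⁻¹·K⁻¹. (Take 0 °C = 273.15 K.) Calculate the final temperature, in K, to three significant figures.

T₃ ≈ 426 K

Convert: T₁ = 613.6 K.
Isothermal, so P V is constant: T₂ = T₁; V₂ = V₁·(P₁/P₂) = 0.02755 L.
Isobaric, so V/T is constant: P₃ = P₂; T₃ = T₂·(V₃/V₂) = 426.0 K.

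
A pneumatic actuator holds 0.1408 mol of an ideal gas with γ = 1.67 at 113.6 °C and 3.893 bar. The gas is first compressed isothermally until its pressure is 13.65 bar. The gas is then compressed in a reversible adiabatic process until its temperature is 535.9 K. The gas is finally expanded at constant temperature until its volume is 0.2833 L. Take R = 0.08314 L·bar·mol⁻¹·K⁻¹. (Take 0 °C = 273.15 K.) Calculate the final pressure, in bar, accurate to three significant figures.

P₄ ≈ 22.1 bar

Convert: T₁ = 386.8 K.
From PV = nRT: V₁ = nRT₁/P₁ = 1.163 L.
T constant ⇒ Boyle's law P V = const: T₂ = T₁; V₂ = V₁·(P₁/P₂) = 0.3317 L.
Adiabatic (γ = 1.67), T V^(γ−1) and P V^γ constant: P₃ = P₂·(T₃/T₂)^(γ/(γ−1)) = 30.78 bar; V₃ = V₂·(T₂/T₃)^(1/(γ−1)) = 0.2038 L.
T constant ⇒ Boyle's law P V = const: T₄ = T₃; P₄ = P₃·(V₃/V₄) = 22.14 bar.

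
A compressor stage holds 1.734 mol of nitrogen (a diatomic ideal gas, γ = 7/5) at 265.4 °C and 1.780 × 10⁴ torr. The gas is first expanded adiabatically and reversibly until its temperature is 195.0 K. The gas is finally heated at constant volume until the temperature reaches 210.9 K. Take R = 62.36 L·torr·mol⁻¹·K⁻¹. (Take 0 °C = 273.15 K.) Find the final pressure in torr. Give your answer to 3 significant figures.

P₃ ≈ 550 torr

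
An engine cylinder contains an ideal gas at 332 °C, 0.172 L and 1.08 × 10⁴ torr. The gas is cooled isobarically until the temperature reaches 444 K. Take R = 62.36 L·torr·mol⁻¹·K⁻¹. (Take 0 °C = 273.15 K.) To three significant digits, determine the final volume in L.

Convert: T₁ = 605.1 K.
P constant ⇒ V ∝ T: P₂ = P₁; V₂ = V₁·(T₂/T₁) = 0.1262 L.

V₂ ≈ 0.126 L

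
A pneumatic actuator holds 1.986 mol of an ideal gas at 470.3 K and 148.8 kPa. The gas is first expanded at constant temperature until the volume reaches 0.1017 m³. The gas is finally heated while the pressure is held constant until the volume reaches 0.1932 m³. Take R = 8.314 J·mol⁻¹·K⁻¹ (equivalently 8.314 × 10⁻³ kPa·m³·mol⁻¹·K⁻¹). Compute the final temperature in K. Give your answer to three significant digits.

T₃ ≈ 893 K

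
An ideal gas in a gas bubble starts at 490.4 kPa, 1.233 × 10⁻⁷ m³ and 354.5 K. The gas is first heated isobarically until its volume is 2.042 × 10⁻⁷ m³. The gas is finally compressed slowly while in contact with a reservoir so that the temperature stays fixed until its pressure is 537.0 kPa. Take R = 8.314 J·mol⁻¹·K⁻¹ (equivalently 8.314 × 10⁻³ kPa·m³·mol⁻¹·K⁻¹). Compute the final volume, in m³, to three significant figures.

V₃ ≈ 1.86e-07 m³

Isobaric, so V/T is constant: P₂ = P₁; T₂ = T₁·(V₂/V₁) = 587.1 K.
Isothermal, so P V is constant: T₃ = T₂; V₃ = V₂·(P₂/P₃) = 1.865e-07 m³.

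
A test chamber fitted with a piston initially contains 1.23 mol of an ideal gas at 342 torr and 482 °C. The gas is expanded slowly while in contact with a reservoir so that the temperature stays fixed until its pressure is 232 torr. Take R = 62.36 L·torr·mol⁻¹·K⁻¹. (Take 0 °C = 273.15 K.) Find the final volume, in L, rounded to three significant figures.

V₂ ≈ 250 L

Convert: T₁ = 755.1 K.
From PV = nRT: V₁ = nRT₁/P₁ = 169.4 L.
T constant ⇒ Boyle's law P V = const: T₂ = T₁; V₂ = V₁·(P₁/P₂) = 249.7 L.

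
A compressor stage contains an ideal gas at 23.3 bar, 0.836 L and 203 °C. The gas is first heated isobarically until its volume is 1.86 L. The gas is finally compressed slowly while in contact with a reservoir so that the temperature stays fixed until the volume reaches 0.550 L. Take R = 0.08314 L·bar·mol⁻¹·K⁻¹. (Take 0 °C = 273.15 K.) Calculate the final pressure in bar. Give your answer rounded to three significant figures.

Convert: T₁ = 476.1 K.
P constant ⇒ V ∝ T: P₂ = P₁; T₂ = T₁·(V₂/V₁) = 1059 K.
Isothermal, so P V is constant: T₃ = T₂; P₃ = P₂·(V₂/V₃) = 78.80 bar.

P₃ ≈ 78.8 bar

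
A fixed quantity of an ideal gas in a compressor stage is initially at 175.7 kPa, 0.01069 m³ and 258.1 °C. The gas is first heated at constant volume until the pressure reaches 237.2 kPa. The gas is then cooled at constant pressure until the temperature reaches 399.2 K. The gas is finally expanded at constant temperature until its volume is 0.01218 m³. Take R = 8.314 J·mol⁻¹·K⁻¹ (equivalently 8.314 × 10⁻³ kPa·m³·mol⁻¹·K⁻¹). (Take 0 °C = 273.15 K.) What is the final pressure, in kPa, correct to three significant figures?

P₄ ≈ 116 kPa

Convert: T₁ = 531.2 K.
V constant ⇒ P ∝ T: V₂ = V₁; T₂ = T₁·(P₂/P₁) = 717.2 K.
Isobaric, so V/T is constant: P₃ = P₂; V₃ = V₂·(T₃/T₂) = 0.005950 m³.
Isothermal, so P V is constant: T₄ = T₃; P₄ = P₃·(V₃/V₄) = 115.9 kPa.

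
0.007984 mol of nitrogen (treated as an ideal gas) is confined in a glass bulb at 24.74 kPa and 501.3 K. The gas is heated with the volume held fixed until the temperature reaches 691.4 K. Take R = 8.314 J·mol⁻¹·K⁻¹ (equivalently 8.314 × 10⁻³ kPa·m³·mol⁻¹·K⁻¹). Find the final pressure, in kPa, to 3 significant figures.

From PV = nRT: V₁ = nRT₁/P₁ = 0.001345 m³.
Isochoric, so P/T is constant: V₂ = V₁; P₂ = P₁·(T₂/T₁) = 34.12 kPa.

P₂ ≈ 34.1 kPa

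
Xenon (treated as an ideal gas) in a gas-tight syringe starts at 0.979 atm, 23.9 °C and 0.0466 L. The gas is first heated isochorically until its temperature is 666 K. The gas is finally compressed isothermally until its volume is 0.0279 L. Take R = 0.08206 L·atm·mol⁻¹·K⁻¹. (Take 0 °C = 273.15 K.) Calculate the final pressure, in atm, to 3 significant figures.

P₃ ≈ 3.67 atm

Convert: T₁ = 297.0 K.
V constant ⇒ P ∝ T: V₂ = V₁; P₂ = P₁·(T₂/T₁) = 2.195 atm.
Isothermal, so P V is constant: T₃ = T₂; P₃ = P₂·(V₂/V₃) = 3.666 atm.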